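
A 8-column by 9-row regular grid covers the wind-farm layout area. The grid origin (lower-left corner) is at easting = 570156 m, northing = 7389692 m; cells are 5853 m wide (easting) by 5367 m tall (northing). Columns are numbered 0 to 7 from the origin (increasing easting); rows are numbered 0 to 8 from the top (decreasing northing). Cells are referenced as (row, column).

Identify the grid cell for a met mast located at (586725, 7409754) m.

Column index: ⌊(586725 − 570156) / 5853⌋ = ⌊2.831⌋ = 2
Row offset from origin: ⌊(7409754 − 7389692) / 5367⌋ = ⌊3.738⌋ = 3 → row 5 (counted from top)

(5, 2)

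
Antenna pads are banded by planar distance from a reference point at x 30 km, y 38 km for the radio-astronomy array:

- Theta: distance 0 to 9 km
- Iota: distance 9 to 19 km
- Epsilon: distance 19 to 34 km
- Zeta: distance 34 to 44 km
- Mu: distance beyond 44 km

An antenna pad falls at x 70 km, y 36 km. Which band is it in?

Distance = √((70−30)² + (36−38)²) = √(1600.000 + 4.000) = 40.050 km.
34 ≤ 40.050 < 44 → Zeta.

Zeta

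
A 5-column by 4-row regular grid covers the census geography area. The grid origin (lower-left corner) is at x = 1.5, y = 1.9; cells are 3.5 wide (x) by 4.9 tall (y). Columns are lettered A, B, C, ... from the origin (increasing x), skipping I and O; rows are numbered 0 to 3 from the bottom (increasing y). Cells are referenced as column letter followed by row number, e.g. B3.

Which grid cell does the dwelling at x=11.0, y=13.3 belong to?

Column index: ⌊(11.0 − 1.5) / 3.5⌋ = ⌊2.714⌋ = 2 → column C
Row offset from origin: ⌊(13.3 − 1.9) / 4.9⌋ = ⌊2.327⌋ = 2 → row 2

C2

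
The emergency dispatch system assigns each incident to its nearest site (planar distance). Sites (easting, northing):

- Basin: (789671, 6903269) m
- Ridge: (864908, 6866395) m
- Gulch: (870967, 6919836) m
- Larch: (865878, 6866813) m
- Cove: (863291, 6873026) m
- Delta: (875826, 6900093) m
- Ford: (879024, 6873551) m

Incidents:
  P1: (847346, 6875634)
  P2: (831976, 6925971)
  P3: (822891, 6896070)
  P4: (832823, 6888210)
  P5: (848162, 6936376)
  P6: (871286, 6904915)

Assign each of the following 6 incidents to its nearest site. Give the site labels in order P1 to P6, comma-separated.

P1 → Cove (d²=261044689.00)
P2 → Gulch (d²=1557936306.00)
P3 → Basin (d²=1155394001.00)
P4 → Cove (d²=1158852880.00)
P5 → Gulch (d²=793639625.00)
P6 → Delta (d²=43863284.00)

Cove, Gulch, Basin, Cove, Gulch, Delta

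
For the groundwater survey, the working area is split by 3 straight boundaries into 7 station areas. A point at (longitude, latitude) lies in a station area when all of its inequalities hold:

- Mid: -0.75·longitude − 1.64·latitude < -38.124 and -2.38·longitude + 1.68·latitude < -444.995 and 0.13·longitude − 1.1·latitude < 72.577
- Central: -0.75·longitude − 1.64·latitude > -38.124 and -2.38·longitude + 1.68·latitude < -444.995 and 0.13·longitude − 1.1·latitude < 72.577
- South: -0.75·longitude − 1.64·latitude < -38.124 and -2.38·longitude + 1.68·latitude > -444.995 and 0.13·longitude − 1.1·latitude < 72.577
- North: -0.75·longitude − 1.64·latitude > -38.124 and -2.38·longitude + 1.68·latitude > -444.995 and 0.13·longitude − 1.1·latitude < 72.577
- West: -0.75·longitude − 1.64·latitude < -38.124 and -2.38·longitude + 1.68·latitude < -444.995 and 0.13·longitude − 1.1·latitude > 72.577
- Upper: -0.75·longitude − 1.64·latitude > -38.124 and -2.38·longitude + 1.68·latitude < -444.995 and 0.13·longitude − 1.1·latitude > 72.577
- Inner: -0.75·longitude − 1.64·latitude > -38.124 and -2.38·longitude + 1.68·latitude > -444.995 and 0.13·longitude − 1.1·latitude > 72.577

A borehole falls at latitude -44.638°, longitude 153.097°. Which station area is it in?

-0.75·153.097 − 1.64·-44.638 = -41.616, which is < -38.124
-2.38·153.097 + 1.68·-44.638 = -439.363, which is > -444.995
0.13·153.097 − 1.1·-44.638 = 69.004, which is < 72.577
This sign pattern matches South.

South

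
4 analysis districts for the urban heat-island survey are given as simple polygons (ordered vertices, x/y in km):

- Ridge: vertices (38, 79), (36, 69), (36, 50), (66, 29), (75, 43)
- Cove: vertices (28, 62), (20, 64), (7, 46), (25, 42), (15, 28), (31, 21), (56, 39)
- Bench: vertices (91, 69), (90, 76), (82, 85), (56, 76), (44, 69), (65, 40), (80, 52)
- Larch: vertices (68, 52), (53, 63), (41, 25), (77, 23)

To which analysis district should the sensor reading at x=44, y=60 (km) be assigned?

Cast a ray rightward from (44, 60). For each polygon, the edges (by vertex number in listed order) whose endpoints lie on opposite sides of y = 60, where each meets that height, and whether that is right or left of the point:
Ridge: 2–3 at x≈36.0 (left), 5–1 at x≈57.5 (right) → 1 crossing.
Cove: 2–3 at x≈17.1 (left), 7–1 at x≈30.4 (left) → 0 crossings.
Bench: 5–6 at x≈50.5 (right), 7–1 at x≈85.2 (right) → 2 crossings.
Larch: 1–2 at x≈57.1 (right), 2–3 at x≈52.1 (right) → 2 crossings.
Only Ridge has an odd count, so the point is inside Ridge.

Ridge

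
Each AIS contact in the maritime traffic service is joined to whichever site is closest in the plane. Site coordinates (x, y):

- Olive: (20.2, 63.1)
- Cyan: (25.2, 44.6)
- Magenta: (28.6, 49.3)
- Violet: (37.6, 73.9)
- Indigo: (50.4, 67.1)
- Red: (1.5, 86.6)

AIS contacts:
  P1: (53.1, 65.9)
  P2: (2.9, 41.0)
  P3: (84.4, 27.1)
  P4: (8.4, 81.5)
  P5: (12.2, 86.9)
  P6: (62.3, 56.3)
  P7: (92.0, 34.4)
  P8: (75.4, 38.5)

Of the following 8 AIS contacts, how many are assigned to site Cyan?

P1 → Indigo
P2 → Cyan
P3 → Indigo
P4 → Red
P5 → Red
P6 → Indigo
P7 → Indigo
P8 → Indigo
1 of the 8 goes to Cyan.

1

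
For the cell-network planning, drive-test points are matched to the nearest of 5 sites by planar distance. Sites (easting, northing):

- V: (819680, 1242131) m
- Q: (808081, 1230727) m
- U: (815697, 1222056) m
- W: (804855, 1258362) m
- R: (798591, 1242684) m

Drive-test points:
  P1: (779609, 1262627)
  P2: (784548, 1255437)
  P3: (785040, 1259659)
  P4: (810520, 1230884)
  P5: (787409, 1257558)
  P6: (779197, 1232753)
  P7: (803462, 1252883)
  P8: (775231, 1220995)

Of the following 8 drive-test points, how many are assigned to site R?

P1 → W
P2 → R
P3 → W
P4 → Q
P5 → W
P6 → R
P7 → W
P8 → R
3 of the 8 go to R.

3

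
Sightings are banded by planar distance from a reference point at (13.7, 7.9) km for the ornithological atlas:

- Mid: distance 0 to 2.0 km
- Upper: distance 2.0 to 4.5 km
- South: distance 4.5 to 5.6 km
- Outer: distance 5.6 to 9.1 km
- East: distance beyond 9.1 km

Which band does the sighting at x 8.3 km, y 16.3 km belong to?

Distance = √((8.3−13.7)² + (16.3−7.9)²) = √(29.160 + 70.560) = 9.986 km.
9.1 ≤ 9.986 < ∞ → East.

East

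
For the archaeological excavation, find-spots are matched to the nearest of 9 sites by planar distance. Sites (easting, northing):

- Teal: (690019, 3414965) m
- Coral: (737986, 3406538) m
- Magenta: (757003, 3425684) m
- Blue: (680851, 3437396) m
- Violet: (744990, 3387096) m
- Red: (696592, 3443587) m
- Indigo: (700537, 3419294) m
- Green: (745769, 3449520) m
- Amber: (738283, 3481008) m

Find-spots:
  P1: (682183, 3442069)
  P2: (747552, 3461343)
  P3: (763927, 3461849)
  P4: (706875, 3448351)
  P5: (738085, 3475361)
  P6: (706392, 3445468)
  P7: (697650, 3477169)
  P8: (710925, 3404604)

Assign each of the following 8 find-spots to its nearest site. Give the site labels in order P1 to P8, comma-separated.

P1 → Blue (d²=23611153.00)
P2 → Green (d²=142962418.00)
P3 → Green (d²=481717205.00)
P4 → Red (d²=128435785.00)
P5 → Amber (d²=31927813.00)
P6 → Red (d²=99578161.00)
P7 → Red (d²=1128870088.00)
P8 → Indigo (d²=323706644.00)

Blue, Green, Green, Red, Amber, Red, Red, Indigo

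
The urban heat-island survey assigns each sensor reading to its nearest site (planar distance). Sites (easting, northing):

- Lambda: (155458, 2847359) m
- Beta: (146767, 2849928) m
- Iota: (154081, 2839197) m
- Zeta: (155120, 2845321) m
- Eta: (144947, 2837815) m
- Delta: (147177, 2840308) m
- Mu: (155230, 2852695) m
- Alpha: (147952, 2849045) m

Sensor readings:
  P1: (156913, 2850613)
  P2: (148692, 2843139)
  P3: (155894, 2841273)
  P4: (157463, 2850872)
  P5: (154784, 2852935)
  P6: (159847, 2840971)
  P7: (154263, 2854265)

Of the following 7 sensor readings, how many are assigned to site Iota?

2

P1 → Mu
P2 → Delta
P3 → Iota
P4 → Mu
P5 → Mu
P6 → Iota
P7 → Mu
2 of the 7 go to Iota.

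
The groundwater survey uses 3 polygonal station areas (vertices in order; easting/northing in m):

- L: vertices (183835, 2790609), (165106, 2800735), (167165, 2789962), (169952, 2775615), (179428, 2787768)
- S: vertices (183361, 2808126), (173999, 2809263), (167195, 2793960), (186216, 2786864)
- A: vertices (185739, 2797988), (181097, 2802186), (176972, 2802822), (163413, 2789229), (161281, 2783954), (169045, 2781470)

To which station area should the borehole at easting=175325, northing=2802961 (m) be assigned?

Cast a ray rightward from (175325, 2802961). For each polygon, the edges (by vertex number in listed order) whose endpoints lie on opposite sides of northing = 2802961, where each meets that height, and whether that is right or left of the point:
L: no edge straddles that height → 0 crossings.
S: 2–3 at easting≈171197.0 (left), 4–1 at easting≈184054.5 (right) → 1 crossing.
A: no edge straddles that height → 0 crossings.
Only S has an odd count, so the point is inside S.

S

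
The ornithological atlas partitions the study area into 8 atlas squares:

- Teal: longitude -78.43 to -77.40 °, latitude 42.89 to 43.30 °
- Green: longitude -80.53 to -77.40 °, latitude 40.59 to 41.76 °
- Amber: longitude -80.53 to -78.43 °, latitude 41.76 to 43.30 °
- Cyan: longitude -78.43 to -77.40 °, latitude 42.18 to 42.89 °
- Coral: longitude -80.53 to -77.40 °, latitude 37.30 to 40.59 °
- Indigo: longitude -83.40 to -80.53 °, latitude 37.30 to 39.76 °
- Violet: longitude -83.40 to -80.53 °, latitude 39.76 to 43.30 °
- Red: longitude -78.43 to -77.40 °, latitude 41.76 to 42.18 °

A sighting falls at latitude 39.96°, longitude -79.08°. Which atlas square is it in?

The point has longitude = -79.08 and latitude = 39.96.
Only Coral satisfies -80.53 ≤ longitude ≤ -77.40 and 37.30 ≤ latitude ≤ 40.59.

Coral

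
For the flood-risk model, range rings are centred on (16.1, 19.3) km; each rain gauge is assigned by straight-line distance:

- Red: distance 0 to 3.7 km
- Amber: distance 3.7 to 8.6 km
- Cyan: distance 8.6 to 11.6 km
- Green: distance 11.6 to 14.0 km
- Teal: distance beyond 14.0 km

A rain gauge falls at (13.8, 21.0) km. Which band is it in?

Distance = √((13.8−16.1)² + (21.0−19.3)²) = √(5.290 + 2.890) = 2.860 km.
0 ≤ 2.860 < 3.7 → Red.

Red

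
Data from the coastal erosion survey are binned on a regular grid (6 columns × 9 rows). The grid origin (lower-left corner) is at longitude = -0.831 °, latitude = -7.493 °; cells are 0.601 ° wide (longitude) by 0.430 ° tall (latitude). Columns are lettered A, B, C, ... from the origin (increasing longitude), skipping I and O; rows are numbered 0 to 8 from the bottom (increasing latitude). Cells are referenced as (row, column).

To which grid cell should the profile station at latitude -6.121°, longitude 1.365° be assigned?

(3, D)

Column index: ⌊(1.365 − -0.831) / 0.601⌋ = ⌊3.654⌋ = 3 → column D
Row offset from origin: ⌊(-6.121 − -7.493) / 0.430⌋ = ⌊3.191⌋ = 3 → row 3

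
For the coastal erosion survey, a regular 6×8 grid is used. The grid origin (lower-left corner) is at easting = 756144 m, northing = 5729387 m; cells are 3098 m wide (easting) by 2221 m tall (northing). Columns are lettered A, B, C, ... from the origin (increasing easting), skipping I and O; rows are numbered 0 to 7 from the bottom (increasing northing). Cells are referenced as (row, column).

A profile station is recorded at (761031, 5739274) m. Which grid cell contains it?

(4, B)

Column index: ⌊(761031 − 756144) / 3098⌋ = ⌊1.577⌋ = 1 → column B
Row offset from origin: ⌊(5739274 − 5729387) / 2221⌋ = ⌊4.452⌋ = 4 → row 4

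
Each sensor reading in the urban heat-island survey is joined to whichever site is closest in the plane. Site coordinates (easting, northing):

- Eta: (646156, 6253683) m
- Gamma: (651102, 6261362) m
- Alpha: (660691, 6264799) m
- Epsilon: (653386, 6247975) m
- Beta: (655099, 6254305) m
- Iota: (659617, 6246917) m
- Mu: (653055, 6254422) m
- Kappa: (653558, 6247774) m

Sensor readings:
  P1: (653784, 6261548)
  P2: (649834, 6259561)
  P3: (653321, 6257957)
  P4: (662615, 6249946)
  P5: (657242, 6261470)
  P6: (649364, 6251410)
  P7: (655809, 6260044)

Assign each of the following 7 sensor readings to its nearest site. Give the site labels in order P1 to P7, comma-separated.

P1 → Gamma (d²=7227720.00)
P2 → Gamma (d²=4851425.00)
P3 → Mu (d²=12566981.00)
P4 → Iota (d²=18162845.00)
P5 → Alpha (d²=22977842.00)
P6 → Eta (d²=15457793.00)
P7 → Gamma (d²=23892973.00)

Gamma, Gamma, Mu, Iota, Alpha, Eta, Gamma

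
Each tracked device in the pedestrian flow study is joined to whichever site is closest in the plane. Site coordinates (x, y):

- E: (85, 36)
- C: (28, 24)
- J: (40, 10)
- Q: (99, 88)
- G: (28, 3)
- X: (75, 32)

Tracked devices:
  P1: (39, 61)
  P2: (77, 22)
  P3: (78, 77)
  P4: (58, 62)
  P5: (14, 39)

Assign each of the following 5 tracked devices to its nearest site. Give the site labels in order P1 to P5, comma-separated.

C, X, Q, X, C

P1 → C (d²=1490.00)
P2 → X (d²=104.00)
P3 → Q (d²=562.00)
P4 → X (d²=1189.00)
P5 → C (d²=421.00)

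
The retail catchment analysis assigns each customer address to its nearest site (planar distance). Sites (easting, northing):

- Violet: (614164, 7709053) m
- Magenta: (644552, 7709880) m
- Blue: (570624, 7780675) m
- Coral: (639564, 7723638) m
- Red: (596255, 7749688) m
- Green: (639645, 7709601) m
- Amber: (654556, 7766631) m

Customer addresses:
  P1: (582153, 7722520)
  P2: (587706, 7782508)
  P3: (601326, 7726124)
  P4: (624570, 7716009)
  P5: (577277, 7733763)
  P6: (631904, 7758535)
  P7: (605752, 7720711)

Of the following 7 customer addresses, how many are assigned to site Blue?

P1 → Red
P2 → Blue
P3 → Violet
P4 → Violet
P5 → Red
P6 → Amber
P7 → Violet
1 of the 7 goes to Blue.

1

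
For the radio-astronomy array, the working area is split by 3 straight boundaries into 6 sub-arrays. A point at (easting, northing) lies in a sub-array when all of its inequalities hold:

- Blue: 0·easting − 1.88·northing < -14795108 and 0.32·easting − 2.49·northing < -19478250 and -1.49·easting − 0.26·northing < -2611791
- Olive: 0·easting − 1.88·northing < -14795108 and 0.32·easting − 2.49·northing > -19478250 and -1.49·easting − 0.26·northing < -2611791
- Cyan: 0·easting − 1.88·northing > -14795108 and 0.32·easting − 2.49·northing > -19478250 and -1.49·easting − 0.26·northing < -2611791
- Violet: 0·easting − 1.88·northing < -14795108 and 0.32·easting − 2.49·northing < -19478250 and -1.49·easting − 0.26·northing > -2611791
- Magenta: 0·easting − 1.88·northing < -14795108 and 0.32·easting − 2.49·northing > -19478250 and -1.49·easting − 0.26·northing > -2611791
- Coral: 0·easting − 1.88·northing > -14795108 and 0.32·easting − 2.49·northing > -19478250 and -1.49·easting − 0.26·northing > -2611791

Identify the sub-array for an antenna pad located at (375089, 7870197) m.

Magenta

0·375089 − 1.88·7870197 = -14795970.360, which is < -14795108
0.32·375089 − 2.49·7870197 = -19476762.050, which is > -19478250
-1.49·375089 − 0.26·7870197 = -2605133.830, which is > -2611791
This sign pattern matches Magenta.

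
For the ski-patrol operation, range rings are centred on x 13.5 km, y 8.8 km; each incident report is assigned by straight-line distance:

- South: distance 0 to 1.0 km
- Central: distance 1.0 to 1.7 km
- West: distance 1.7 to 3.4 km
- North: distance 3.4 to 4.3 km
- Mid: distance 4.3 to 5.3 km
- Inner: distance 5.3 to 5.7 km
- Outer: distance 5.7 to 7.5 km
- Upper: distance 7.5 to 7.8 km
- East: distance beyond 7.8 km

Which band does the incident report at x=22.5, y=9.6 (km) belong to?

East

Distance = √((22.5−13.5)² + (9.6−8.8)²) = √(81.000 + 0.640) = 9.035 km.
7.8 ≤ 9.035 < ∞ → East.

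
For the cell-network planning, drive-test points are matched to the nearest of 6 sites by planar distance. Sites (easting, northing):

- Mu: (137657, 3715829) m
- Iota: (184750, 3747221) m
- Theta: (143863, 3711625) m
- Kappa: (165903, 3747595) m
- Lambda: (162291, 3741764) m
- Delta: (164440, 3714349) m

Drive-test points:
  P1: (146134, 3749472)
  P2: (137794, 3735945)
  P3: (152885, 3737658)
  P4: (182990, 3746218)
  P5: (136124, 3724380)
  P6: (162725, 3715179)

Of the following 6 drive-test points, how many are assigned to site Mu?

2

P1 → Lambda
P2 → Mu
P3 → Lambda
P4 → Iota
P5 → Mu
P6 → Delta
2 of the 6 go to Mu.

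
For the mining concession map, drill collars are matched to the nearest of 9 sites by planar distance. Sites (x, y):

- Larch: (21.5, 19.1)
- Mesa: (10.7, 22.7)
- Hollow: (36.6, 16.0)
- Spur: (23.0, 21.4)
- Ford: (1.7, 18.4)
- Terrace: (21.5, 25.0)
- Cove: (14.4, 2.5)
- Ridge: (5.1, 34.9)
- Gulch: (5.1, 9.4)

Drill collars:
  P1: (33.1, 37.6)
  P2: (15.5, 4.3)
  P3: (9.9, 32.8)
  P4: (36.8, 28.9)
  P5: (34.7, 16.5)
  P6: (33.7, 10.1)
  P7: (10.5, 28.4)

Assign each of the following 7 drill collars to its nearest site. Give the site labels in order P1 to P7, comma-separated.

Terrace, Cove, Ridge, Hollow, Hollow, Hollow, Mesa

P1 → Terrace (d²=293.32)
P2 → Cove (d²=4.45)
P3 → Ridge (d²=27.45)
P4 → Hollow (d²=166.45)
P5 → Hollow (d²=3.86)
P6 → Hollow (d²=43.22)
P7 → Mesa (d²=32.53)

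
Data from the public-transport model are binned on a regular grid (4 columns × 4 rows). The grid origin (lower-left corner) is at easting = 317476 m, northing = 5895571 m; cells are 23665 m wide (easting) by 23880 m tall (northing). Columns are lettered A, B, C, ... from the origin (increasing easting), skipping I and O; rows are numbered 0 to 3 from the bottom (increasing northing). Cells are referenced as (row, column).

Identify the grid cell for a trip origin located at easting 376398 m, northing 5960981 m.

(2, C)

Column index: ⌊(376398 − 317476) / 23665⌋ = ⌊2.490⌋ = 2 → column C
Row offset from origin: ⌊(5960981 − 5895571) / 23880⌋ = ⌊2.739⌋ = 2 → row 2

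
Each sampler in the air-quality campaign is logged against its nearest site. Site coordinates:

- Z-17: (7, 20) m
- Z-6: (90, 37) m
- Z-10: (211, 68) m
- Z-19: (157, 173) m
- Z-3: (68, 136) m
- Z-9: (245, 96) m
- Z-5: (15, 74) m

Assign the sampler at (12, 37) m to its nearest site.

Squared distances to each site:
Z-17: 314.000; Z-6: 6084.000; Z-10: 40562.000; Z-19: 39521.000; Z-3: 12937.000; Z-9: 57770.000; Z-5: 1378.000.
Minimum at Z-17.

Z-17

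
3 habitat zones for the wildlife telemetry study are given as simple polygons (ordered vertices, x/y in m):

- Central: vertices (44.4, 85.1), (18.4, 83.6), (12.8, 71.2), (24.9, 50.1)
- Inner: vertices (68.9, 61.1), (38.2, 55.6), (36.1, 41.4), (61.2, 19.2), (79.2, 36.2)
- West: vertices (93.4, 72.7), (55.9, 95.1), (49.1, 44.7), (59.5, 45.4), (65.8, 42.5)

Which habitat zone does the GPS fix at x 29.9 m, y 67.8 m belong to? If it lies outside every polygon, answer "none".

Cast a ray rightward from (29.9, 67.8). For each polygon, the edges (by vertex number in listed order) whose endpoints lie on opposite sides of y = 67.8, where each meets that height, and whether that is right or left of the point:
Central: 3–4 at x≈14.75 (left), 4–1 at x≈34.76 (right) → 1 crossing.
Inner: no edge straddles that height → 0 crossings.
West: 2–3 at x≈52.22 (right), 5–1 at x≈88.92 (right) → 2 crossings.
Only Central has an odd count, so the point is inside Central.

Central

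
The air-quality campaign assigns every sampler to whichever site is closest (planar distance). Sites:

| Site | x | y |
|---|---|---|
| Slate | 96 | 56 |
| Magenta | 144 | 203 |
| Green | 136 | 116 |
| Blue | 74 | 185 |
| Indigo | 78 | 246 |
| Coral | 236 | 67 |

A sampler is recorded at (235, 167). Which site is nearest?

Magenta

Squared distances to each site:
Slate: 31642.000; Magenta: 9577.000; Green: 12402.000; Blue: 26245.000; Indigo: 30890.000; Coral: 10001.000.
Minimum at Magenta.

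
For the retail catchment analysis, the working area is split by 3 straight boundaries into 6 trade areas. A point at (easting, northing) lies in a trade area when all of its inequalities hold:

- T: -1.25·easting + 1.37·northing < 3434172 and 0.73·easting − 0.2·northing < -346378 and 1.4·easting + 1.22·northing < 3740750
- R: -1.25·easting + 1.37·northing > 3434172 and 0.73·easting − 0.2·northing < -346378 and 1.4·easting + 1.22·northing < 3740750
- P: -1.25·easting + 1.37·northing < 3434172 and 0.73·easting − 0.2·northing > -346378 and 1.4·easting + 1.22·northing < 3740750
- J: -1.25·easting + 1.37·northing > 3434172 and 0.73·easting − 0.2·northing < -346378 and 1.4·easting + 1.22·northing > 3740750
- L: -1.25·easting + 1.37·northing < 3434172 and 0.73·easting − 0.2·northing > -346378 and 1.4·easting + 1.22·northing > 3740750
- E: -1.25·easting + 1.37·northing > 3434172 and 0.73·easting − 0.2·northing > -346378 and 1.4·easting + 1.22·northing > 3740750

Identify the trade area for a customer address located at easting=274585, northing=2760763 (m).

-1.25·274585 + 1.37·2760763 = 3439014.060, which is > 3434172
0.73·274585 − 0.2·2760763 = -351705.550, which is < -346378
1.4·274585 + 1.22·2760763 = 3752549.860, which is > 3740750
This sign pattern matches J.

J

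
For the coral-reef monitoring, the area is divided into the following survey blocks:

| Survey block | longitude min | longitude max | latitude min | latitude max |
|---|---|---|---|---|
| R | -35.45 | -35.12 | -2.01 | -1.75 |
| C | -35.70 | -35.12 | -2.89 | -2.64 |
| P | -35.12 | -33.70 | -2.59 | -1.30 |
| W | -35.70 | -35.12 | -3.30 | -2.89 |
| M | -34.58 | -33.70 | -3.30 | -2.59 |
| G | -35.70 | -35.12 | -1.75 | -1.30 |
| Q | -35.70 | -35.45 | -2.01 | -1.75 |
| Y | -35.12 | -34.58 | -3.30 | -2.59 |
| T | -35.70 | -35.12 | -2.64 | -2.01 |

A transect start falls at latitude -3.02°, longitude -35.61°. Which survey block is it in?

W

The point has longitude = -35.61 and latitude = -3.02.
Only W satisfies -35.70 ≤ longitude ≤ -35.12 and -3.30 ≤ latitude ≤ -2.89.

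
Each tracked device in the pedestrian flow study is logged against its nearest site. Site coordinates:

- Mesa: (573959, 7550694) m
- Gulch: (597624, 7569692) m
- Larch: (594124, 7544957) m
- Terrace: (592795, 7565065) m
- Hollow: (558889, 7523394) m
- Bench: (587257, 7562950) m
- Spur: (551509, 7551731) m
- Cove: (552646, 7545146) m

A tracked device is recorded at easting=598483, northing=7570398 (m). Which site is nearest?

Squared distances to each site:
Mesa: 989674192.000; Gulch: 1236317.000; Larch: 666245362.000; Terrace: 60794233.000; Hollow: 3777060852.000; Bench: 181495780.000; Spur: 2555013565.000; Cove: 2738694073.000.
Minimum at Gulch.

Gulch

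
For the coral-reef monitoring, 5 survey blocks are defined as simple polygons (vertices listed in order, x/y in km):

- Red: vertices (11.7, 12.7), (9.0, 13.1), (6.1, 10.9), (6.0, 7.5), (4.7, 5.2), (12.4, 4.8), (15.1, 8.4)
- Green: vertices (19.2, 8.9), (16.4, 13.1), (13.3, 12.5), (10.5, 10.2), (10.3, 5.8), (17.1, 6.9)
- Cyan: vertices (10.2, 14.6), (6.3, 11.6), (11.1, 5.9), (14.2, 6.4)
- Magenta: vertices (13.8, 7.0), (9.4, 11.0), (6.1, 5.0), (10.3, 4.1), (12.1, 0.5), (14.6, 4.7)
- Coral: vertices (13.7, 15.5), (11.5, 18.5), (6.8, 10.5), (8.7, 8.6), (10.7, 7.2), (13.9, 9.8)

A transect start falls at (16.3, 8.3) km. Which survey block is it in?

Green

Cast a ray rightward from (16.3, 8.3). For each polygon, the edges (by vertex number in listed order) whose endpoints lie on opposite sides of y = 8.3, where each meets that height, and whether that is right or left of the point:
Red: 3–4 at x≈6.02 (left), 6–7 at x≈15.03 (left) → 0 crossings.
Green: 4–5 at x≈10.41 (left), 6–1 at x≈18.57 (right) → 1 crossing.
Cyan: 2–3 at x≈9.08 (left), 4–1 at x≈13.27 (left) → 0 crossings.
Magenta: 1–2 at x≈12.37 (left), 2–3 at x≈7.92 (left) → 0 crossings.
Coral: 4–5 at x≈9.13 (left), 5–6 at x≈12.05 (left) → 0 crossings.
Only Green has an odd count, so the point is inside Green.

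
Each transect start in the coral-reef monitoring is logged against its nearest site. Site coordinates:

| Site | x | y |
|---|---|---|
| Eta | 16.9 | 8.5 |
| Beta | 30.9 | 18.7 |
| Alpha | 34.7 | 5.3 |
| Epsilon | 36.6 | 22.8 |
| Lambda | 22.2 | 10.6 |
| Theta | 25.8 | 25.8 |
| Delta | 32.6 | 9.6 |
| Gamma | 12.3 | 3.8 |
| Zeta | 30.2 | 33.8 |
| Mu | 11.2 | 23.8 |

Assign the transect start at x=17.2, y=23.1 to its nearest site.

Mu

Squared distances to each site:
Eta: 213.250; Beta: 207.050; Alpha: 623.090; Epsilon: 376.450; Lambda: 181.250; Theta: 81.250; Delta: 419.410; Gamma: 396.500; Zeta: 283.490; Mu: 36.490.
Minimum at Mu.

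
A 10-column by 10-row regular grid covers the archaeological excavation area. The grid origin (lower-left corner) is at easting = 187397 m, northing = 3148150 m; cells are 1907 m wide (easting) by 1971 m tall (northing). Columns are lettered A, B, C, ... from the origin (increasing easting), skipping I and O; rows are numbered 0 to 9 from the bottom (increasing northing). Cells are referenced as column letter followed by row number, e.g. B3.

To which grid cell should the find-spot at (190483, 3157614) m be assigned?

B4

Column index: ⌊(190483 − 187397) / 1907⌋ = ⌊1.618⌋ = 1 → column B
Row offset from origin: ⌊(3157614 − 3148150) / 1971⌋ = ⌊4.802⌋ = 4 → row 4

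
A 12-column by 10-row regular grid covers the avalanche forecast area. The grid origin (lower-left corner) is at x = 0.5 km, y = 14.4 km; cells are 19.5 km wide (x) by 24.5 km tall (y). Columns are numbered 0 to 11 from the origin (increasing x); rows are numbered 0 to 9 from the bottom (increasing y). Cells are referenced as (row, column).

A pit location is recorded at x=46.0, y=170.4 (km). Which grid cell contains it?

(6, 2)

Column index: ⌊(46.0 − 0.5) / 19.5⌋ = ⌊2.333⌋ = 2
Row offset from origin: ⌊(170.4 − 14.4) / 24.5⌋ = ⌊6.367⌋ = 6 → row 6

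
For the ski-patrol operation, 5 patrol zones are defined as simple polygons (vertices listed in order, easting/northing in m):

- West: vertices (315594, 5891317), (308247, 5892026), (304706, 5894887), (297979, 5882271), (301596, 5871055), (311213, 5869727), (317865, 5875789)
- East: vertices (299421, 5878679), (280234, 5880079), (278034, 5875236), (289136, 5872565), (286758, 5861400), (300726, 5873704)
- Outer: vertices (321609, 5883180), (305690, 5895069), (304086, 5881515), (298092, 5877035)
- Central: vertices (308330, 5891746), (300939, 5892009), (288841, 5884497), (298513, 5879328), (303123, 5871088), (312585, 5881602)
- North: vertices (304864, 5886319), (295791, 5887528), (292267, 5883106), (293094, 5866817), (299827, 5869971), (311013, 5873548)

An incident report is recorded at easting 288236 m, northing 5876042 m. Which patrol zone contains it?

East

Cast a ray rightward from (288236, 5876042). For each polygon, the edges (by vertex number in listed order) whose endpoints lie on opposite sides of northing = 5876042, where each meets that height, and whether that is right or left of the point:
West: 4–5 at easting≈299987.8 (right), 7–1 at easting≈317828.0 (right) → 2 crossings.
East: 2–3 at easting≈278400.1 (left), 6–1 at easting≈300112.7 (right) → 1 crossing.
Outer: no edge straddles that height → 0 crossings.
Central: 4–5 at easting≈300351.4 (right), 5–6 at easting≈307581.3 (right) → 2 crossings.
North: 3–4 at easting≈292625.6 (right), 6–1 at easting≈309812.2 (right) → 2 crossings.
Only East has an odd count, so the point is inside East.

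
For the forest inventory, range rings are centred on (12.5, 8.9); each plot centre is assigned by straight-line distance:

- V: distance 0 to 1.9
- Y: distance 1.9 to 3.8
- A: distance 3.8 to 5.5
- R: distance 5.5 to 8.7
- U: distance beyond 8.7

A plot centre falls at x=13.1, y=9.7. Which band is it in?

V

Distance = √((13.1−12.5)² + (9.7−8.9)²) = √(0.360 + 0.640) = 1.000.
0 ≤ 1.000 < 1.9 → V.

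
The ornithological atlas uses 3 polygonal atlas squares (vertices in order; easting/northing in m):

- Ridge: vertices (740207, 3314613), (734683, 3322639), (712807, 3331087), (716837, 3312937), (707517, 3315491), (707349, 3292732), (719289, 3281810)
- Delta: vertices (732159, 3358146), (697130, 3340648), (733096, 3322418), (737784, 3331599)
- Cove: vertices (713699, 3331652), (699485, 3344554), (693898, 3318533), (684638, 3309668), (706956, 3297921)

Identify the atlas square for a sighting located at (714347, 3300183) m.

Cast a ray rightward from (714347, 3300183). For each polygon, the edges (by vertex number in listed order) whose endpoints lie on opposite sides of northing = 3300183, where each meets that height, and whether that is right or left of the point:
Ridge: 5–6 at easting≈707404.0 (left), 7–1 at easting≈731005.2 (right) → 1 crossing.
Delta: no edge straddles that height → 0 crossings.
Cove: 4–5 at easting≈702658.5 (left), 5–1 at easting≈707408.2 (left) → 0 crossings.
Only Ridge has an odd count, so the point is inside Ridge.

Ridge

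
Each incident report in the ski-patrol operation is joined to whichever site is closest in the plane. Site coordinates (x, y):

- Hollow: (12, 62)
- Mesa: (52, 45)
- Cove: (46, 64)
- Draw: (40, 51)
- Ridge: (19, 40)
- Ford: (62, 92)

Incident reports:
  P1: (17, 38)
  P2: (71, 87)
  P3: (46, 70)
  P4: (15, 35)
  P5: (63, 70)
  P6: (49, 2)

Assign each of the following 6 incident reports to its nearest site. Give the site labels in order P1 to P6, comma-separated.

Ridge, Ford, Cove, Ridge, Cove, Mesa

P1 → Ridge (d²=8.00)
P2 → Ford (d²=106.00)
P3 → Cove (d²=36.00)
P4 → Ridge (d²=41.00)
P5 → Cove (d²=325.00)
P6 → Mesa (d²=1858.00)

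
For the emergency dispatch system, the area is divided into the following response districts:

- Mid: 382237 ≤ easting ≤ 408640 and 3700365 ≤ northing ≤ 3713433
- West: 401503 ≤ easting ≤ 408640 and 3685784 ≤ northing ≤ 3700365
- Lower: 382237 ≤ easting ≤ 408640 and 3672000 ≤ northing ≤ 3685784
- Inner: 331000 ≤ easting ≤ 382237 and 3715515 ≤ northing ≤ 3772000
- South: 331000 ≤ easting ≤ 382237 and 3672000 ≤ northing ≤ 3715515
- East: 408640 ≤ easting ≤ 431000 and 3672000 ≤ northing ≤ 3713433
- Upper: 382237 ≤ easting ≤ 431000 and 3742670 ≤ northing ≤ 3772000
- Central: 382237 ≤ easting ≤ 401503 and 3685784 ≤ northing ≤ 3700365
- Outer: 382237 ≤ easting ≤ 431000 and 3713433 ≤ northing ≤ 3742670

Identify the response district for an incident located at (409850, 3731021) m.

Outer

The point has easting = 409850 and northing = 3731021.
Only Outer satisfies 382237 ≤ easting ≤ 431000 and 3713433 ≤ northing ≤ 3742670.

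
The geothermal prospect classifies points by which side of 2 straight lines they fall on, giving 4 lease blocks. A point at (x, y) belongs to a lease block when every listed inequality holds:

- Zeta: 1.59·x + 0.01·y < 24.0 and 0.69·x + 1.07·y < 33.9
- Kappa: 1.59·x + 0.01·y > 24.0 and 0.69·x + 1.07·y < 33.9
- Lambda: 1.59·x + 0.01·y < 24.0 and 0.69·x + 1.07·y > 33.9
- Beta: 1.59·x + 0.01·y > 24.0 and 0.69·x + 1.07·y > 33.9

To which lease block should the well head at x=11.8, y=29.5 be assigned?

1.59·11.8 + 0.01·29.5 = 19.057, which is < 24.0
0.69·11.8 + 1.07·29.5 = 39.707, which is > 33.9
This sign pattern matches Lambda.

Lambda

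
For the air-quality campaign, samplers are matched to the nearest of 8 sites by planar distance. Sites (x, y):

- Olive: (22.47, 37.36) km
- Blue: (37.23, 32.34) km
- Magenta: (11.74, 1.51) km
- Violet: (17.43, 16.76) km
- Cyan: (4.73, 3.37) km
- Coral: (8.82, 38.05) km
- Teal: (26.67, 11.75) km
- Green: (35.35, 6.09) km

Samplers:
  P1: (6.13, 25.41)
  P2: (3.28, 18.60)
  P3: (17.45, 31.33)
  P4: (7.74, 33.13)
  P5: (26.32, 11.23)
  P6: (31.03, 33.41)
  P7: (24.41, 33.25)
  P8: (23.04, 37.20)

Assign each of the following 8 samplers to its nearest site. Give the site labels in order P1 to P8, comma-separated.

P1 → Coral (d²=167.01)
P2 → Violet (d²=203.61)
P3 → Olive (d²=61.56)
P4 → Coral (d²=25.37)
P5 → Teal (d²=0.39)
P6 → Blue (d²=39.58)
P7 → Olive (d²=20.66)
P8 → Olive (d²=0.35)

Coral, Violet, Olive, Coral, Teal, Blue, Olive, Olive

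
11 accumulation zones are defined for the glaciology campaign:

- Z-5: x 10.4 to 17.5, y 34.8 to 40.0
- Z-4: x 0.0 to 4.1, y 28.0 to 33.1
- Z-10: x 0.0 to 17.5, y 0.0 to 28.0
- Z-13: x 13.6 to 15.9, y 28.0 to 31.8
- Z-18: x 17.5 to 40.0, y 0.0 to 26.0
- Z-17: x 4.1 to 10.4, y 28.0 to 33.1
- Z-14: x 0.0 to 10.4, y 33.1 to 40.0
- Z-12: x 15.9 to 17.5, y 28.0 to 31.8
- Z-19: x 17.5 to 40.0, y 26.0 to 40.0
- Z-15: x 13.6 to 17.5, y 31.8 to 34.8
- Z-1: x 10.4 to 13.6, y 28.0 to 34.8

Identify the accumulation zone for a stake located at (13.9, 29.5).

Z-13

The point has x = 13.9 and y = 29.5.
Only Z-13 satisfies 13.6 ≤ x ≤ 15.9 and 28.0 ≤ y ≤ 31.8.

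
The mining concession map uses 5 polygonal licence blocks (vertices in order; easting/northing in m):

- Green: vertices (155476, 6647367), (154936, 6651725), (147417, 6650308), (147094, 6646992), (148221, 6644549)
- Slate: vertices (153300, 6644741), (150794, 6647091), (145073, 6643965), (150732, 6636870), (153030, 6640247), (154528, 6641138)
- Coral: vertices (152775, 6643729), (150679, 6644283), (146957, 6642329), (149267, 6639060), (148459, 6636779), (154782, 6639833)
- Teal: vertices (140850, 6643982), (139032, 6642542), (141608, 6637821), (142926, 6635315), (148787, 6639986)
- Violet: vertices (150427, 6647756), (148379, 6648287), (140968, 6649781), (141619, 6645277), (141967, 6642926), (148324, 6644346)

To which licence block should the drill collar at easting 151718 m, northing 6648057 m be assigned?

Green

Cast a ray rightward from (151718, 6648057). For each polygon, the edges (by vertex number in listed order) whose endpoints lie on opposite sides of northing = 6648057, where each meets that height, and whether that is right or left of the point:
Green: 1–2 at easting≈155390.5 (right), 3–4 at easting≈147197.7 (left) → 1 crossing.
Slate: no edge straddles that height → 0 crossings.
Coral: no edge straddles that height → 0 crossings.
Teal: no edge straddles that height → 0 crossings.
Violet: 1–2 at easting≈149266.1 (left), 3–4 at easting≈141217.2 (left) → 0 crossings.
Only Green has an odd count, so the point is inside Green.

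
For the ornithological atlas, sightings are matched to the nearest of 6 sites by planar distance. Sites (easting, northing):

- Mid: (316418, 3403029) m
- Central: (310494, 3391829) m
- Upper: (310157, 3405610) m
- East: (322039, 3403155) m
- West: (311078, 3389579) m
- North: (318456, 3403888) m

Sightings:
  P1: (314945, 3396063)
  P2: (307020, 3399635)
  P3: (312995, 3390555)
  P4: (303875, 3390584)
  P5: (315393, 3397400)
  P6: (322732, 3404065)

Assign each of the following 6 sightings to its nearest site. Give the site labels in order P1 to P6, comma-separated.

Central, Upper, West, Central, Mid, East

P1 → Central (d²=37738157.00)
P2 → Upper (d²=45541394.00)
P3 → West (d²=4627465.00)
P4 → Central (d²=45361186.00)
P5 → Mid (d²=32736266.00)
P6 → East (d²=1308349.00)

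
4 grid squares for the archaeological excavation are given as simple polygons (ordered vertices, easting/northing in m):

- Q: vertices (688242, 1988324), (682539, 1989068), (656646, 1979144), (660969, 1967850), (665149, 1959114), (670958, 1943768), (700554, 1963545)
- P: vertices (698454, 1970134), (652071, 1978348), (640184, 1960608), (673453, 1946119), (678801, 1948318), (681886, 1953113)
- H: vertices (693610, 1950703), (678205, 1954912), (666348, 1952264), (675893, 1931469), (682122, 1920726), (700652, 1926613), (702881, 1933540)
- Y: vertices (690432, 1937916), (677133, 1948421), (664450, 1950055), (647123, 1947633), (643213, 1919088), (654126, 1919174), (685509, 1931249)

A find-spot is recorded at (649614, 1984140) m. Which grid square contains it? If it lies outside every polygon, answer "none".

none

Cast a ray rightward from (649614, 1984140). For each polygon, the edges (by vertex number in listed order) whose endpoints lie on opposite sides of northing = 1984140, where each meets that height, and whether that is right or left of the point:
Q: 2–3 at easting≈669681.2 (right), 7–1 at easting≈690320.9 (right) → 2 crossings.
P: no edge straddles that height → 0 crossings.
H: no edge straddles that height → 0 crossings.
Y: no edge straddles that height → 0 crossings.
All counts are even, so the point lies outside every listed polygon.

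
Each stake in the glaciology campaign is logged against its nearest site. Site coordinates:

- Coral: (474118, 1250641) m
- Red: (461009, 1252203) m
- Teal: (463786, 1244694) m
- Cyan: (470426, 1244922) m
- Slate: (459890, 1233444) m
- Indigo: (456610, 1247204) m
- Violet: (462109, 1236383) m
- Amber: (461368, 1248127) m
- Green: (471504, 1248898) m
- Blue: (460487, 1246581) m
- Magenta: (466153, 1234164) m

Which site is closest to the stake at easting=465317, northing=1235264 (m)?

Magenta

Squared distances to each site:
Coral: 313909730.000; Red: 305488585.000; Teal: 91268861.000; Cyan: 119378845.000; Slate: 32764729.000; Indigo: 218375449.000; Violet: 11543425.000; Amber: 181051370.000; Green: 224164925.000; Blue: 151403389.000; Magenta: 1908896.000.
Minimum at Magenta.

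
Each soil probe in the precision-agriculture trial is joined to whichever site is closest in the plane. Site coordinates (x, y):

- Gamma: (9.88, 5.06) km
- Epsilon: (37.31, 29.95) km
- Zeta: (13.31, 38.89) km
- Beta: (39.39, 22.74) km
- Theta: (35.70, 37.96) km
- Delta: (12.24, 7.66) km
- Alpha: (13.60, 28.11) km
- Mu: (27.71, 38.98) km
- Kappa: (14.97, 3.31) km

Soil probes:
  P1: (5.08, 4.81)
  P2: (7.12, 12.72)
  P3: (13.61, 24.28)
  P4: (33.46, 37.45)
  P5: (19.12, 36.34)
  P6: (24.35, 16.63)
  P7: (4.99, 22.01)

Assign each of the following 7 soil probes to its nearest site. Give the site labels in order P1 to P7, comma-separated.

P1 → Gamma (d²=23.10)
P2 → Delta (d²=51.82)
P3 → Alpha (d²=14.67)
P4 → Theta (d²=5.28)
P5 → Zeta (d²=40.26)
P6 → Delta (d²=227.11)
P7 → Alpha (d²=111.34)

Gamma, Delta, Alpha, Theta, Zeta, Delta, Alpha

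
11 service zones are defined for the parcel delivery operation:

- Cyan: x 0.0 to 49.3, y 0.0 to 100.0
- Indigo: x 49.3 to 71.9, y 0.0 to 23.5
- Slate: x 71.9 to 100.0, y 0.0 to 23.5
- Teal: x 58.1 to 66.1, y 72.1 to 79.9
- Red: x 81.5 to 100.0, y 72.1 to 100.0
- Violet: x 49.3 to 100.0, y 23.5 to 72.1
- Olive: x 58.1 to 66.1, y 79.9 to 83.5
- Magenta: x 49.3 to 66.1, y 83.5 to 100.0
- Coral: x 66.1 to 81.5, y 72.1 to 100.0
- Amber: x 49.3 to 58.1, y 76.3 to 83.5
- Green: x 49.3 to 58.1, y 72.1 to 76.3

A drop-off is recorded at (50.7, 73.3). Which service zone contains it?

The point has x = 50.7 and y = 73.3.
Only Green satisfies 49.3 ≤ x ≤ 58.1 and 72.1 ≤ y ≤ 76.3.

Green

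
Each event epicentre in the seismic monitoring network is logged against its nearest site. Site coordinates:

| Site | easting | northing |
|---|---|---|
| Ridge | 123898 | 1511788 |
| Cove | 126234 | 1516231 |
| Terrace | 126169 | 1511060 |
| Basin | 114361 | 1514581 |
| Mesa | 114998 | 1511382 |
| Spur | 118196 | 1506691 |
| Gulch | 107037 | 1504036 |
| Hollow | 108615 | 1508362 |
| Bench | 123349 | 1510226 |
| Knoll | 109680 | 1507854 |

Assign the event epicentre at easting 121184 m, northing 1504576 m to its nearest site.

Spur

Squared distances to each site:
Ridge: 59378740.000; Cove: 161341525.000; Terrace: 66892481.000; Basin: 146653354.000; Mesa: 84588232.000; Spur: 13401369.000; Gulch: 200429209.000; Hollow: 172313557.000; Bench: 36609725.000; Knoll: 143087300.000.
Minimum at Spur.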